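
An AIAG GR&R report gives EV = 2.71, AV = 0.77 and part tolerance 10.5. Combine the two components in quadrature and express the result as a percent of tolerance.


GRR = sqrt(EV^2 + AV^2) = sqrt(2.71^2 + 0.77^2) = 2.8172682
%GRR = GRR / tol * 100 = 2.8172682 / 10.5 * 100
%GRR = 26.8311

26.8311


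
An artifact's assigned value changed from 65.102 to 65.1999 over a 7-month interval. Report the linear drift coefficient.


rate = (v2 - v1) / months
= (65.1999 - 65.102) / 7
= 0.0979 / 7
= 0.0140

0.0140


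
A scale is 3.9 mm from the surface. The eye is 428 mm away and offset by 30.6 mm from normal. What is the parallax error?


error = h * offset / d
= 3.9 * 30.6 / 428
= 0.2788

0.2788


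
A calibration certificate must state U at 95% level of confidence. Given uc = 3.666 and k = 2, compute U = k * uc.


U = k * uc
U = 2 * 3.666
U = 7.3320

7.3320


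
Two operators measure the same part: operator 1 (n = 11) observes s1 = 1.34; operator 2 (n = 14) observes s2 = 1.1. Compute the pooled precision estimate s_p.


s_p = sqrt(((n1-1)*s1^2 + (n2-1)*s2^2) / (n1+n2-2))
numerator = (11-1)*1.34^2 + (14-1)*1.1^2 = 17.956 + 15.73 = 33.686
denominator = 11 + 14 - 2 = 23
s_p^2 = 33.686 / 23 = 1.4646087
s_p = sqrt(1.4646087) = 1.2102

1.2102


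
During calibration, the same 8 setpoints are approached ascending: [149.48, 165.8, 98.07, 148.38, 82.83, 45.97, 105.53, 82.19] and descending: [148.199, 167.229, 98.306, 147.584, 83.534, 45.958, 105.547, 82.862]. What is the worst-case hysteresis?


|149.48 - 148.199| = 1.2810
|165.8 - 167.229| = 1.4290
|98.07 - 98.306| = 0.2360
|148.38 - 147.584| = 0.7960
|82.83 - 83.534| = 0.7040
|45.97 - 45.958| = 0.0120
|105.53 - 105.547| = 0.0170
|82.19 - 82.862| = 0.6720
hysteresis = max(diffs) = 1.4290

1.4290


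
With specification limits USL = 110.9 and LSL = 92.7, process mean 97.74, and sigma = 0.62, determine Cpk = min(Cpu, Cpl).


Cpu = (USL - mean) / (3*sigma) = (110.9 - 97.74) / (3*0.62) = 7.0753
Cpl = (mean - LSL) / (3*sigma) = (97.74 - 92.7) / (3*0.62) = 2.7097
Cpk = min(Cpu, Cpl) = 2.7097

2.7097


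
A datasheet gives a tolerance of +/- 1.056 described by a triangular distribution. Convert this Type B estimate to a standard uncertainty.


u_B = half_width / sqrt(6)
u_B = 1.056 / 2.4494897
u_B = 0.4311

0.4311


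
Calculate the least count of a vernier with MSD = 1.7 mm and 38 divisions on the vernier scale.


LC = MSD / n_div
= 1.7 / 38
= 0.0447

0.0447


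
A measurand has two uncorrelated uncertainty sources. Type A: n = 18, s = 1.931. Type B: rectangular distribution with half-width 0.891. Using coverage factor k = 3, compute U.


u_A = s / sqrt(n) = 1.931 / sqrt(18) = 0.45514106
u_B = half_width / sqrt(3) = 0.891 / sqrt(3) = 0.51441909
uc = sqrt(u_A^2 + u_B^2) = sqrt(0.45514106^2 + 0.51441909^2) = 0.68686271
U = k * uc = 3 * 0.68686271
U = 2.0606

2.0606


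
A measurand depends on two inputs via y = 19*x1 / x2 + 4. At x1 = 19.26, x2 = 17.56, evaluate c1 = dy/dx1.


y = 19*x1 / x2 + 4
dy/dx1 = 19/x2
Evaluate at x2 = 17.56: c1 = 19 / 17.56
c1 = 1.0820

1.0820


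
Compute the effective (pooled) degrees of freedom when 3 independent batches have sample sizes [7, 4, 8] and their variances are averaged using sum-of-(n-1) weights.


nu = sum_i (n_i - 1)
nu = ((7 - 1) + (4 - 1) + (8 - 1))
nu = 6 + 3 + 7
nu = 16

16


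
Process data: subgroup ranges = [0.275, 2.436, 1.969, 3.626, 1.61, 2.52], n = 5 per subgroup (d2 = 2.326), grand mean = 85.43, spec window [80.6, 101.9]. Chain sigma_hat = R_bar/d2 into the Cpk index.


R_bar = (0.275 + 2.436 + 1.969 + 3.626 + 1.61 + 2.52) / 6 = 2.0726667
sigma = R_bar / d2 = 2.0726667 / 2.326 = 0.89108629
Cp = (USL - LSL)/(6*sigma) = (101.9 - 80.6)/(6*0.89108629) = 3.9839
Cpu = (101.9 - 85.43)/(3*0.89108629) = 6.1610
Cpl = (85.43 - 80.6)/(3*0.89108629) = 1.8068
Cpk = min(Cpu, Cpl) = 1.8068

1.8068


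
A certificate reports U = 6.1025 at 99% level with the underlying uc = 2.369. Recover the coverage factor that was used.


k = U / uc
k = 6.1025 / 2.369
k = 2.576

2.576


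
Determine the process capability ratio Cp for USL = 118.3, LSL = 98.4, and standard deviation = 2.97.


Cp = (USL - LSL) / (6 * sigma)
= (118.3 - 98.4) / (6 * 2.97)
= 19.9000 / 17.8200
= 1.1167

1.1167


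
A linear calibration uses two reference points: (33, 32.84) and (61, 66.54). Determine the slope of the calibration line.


slope = (y2 - y1) / (x2 - x1)
= (66.54 - 32.84) / (61 - 33)
= 33.7000 / 28
= 1.2036

1.2036


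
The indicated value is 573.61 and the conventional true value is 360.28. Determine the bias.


Systematic error = measured - true
= 573.61 - 360.28
= 213.3300

213.3300


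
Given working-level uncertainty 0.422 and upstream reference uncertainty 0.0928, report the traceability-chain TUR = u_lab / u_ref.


TUR = u_lab / u_ref
= 0.422 / 0.0928
= 4.5474

4.5474


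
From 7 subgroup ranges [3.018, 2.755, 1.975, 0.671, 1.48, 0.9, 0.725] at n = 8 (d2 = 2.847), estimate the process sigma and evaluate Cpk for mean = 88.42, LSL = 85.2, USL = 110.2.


R_bar = (3.018 + 2.755 + 1.975 + 0.671 + 1.48 + 0.9 + 0.725) / 7 = 1.6462857
sigma = R_bar / d2 = 1.6462857 / 2.847 = 0.57825279
Cp = (USL - LSL)/(6*sigma) = (110.2 - 85.2)/(6*0.57825279) = 7.2056
Cpu = (110.2 - 88.42)/(3*0.57825279) = 12.5551
Cpl = (88.42 - 85.2)/(3*0.57825279) = 1.8562
Cpk = min(Cpu, Cpl) = 1.8562

1.8562


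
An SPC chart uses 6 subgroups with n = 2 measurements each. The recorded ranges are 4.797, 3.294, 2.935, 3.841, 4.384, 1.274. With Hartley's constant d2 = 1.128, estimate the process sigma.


R_bar = (4.797 + 3.294 + 2.935 + 3.841 + 4.384 + 1.274) / 6
R_bar = 20.525 / 6 = 3.4208333
sigma_hat = R_bar / d2 = 3.4208333 / 1.128 = 3.0327

3.0327


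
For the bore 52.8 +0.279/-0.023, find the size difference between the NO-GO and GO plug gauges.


GO = nominal - lower_tol (smallest hole = maximum material condition)
GO = 52.8 - 0.023 = 52.777
NO-GO = nominal + upper_tol (largest hole = least material condition)
NO-GO = 52.8 + 0.279 = 53.079
spread = NO-GO - GO = 53.079 - 52.777 = 0.3020

0.3020


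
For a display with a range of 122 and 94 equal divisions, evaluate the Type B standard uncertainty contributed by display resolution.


resolution = range / divisions
resolution = 122 / 94 = 1.2978723
u_res = resolution / (2*sqrt(3))
u_res = 1.2978723 / 3.4641016
u_res = 0.3747

0.3747


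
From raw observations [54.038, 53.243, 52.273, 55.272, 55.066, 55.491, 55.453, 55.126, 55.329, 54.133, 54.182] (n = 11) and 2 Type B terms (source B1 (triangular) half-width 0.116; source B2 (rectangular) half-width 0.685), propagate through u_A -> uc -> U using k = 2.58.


mean = (54.038 + 53.243 + 52.273 + 55.272 + 55.066 + 55.491 + 55.453 + 55.126 + 55.329 + 54.133 + 54.182) / 11 = 54.50963636
s = sqrt(sum((x - mean)^2)/(n-1)) = 1.0427637
u_A = s / sqrt(n) = 1.0427637 / sqrt(11) = 0.31440509
u_B1 = 0.116 / sqrt(6) = 0.047356802
u_B2 = 0.685 / sqrt(3) = 0.39548493
uc = sqrt(0.31440509^2 + 0.047356802^2 + 0.39548493^2) = 0.50744611
U = k * uc = 2.58 * 0.50744611
U = 1.3092

1.3092


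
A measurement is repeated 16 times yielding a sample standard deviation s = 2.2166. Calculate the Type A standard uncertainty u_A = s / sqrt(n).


u_A = s / sqrt(n)
u_A = 2.2166 / sqrt(16)
u_A = 2.2166 / 4
u_A = 0.5542

0.5542


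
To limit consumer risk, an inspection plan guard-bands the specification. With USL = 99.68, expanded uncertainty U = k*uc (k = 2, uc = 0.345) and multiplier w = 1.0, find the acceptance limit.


U = k * uc = 2 * 0.345 = 0.69
guard band g = w * U = 1.0 * 0.69 = 0.69
AL = USL - g = 99.68 - 0.69
AL = 98.9900

98.9900


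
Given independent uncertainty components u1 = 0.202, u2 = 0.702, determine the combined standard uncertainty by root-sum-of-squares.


uc = sqrt(0.202^2 + 0.702^2)
uc = sqrt(0.533608)
uc = 0.7305

0.7305


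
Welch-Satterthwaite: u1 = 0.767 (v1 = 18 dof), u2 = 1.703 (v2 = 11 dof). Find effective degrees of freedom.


uc = sqrt(u1^2 + u2^2) = sqrt(0.767^2 + 1.703^2) = 1.8677521
v_eff = uc^4 / (u1^4/v1 + u2^4/v2)
= 1.8677521^4 / (0.767^4/18 + 1.703^4/11)
= 12.169618 / 0.78388254
v_eff = 15.5248

15.5248


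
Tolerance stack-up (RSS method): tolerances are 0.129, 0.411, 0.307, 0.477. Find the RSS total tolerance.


RSS = sqrt(0.129^2 + 0.411^2 + 0.307^2 + 0.477^2)
= sqrt(0.50734)
= 0.7123

0.7123


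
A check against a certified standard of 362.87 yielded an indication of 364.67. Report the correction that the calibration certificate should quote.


Correction = standard - reading
= 362.87 - 364.67
= -1.8000

-1.8000


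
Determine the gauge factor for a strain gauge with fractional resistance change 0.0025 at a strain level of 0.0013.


GF = (dR/R) / epsilon
= 0.0025 / 0.0013
= 1.9231

1.9231


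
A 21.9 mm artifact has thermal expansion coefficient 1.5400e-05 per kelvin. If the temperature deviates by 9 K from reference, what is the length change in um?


dL = L * alpha * dT
= 21.9 * 1.5400e-05 * 9
= 0.0030353 mm
dL_um = 0.0030353 * 1000 = 3.0353 um

3.0353


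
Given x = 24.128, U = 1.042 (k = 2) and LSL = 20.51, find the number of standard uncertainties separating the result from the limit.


u = U / k = 1.042 / 2 = 0.521
margin = |LSL - x| = |20.51 - 24.128| = 3.618
z = margin / u = 3.618 / 0.521
z = 6.9443

6.9443


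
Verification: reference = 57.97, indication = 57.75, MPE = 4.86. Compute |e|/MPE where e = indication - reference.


e = indication - reference = 57.75 - 57.97 = -0.2200
|e| = 0.2200
ratio = |e| / MPE = 0.2200 / 4.86
ratio = 0.0453

0.0453


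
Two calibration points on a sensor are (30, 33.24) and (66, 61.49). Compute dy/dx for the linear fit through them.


slope = (y2 - y1) / (x2 - x1)
= (61.49 - 33.24) / (66 - 30)
= 28.2500 / 36
= 0.7847

0.7847


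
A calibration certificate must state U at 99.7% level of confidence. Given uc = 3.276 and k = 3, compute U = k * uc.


U = k * uc
U = 3 * 3.276
U = 9.8280

9.8280


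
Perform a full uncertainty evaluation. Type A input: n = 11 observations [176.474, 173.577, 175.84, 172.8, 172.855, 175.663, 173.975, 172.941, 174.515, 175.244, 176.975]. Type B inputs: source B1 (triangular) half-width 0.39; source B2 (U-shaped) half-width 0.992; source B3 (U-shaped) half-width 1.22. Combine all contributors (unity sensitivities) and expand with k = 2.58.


mean = (176.474 + 173.577 + 175.84 + 172.8 + 172.855 + 175.663 + 173.975 + 172.941 + 174.515 + 175.244 + 176.975) / 11 = 174.6235455
s = sqrt(sum((x - mean)^2)/(n-1)) = 1.5069968
u_A = s / sqrt(n) = 1.5069968 / sqrt(11) = 0.45437663
u_B1 = 0.39 / sqrt(6) = 0.15921683
u_B2 = 0.992 / sqrt(2) = 0.70144993
u_B3 = 1.22 / sqrt(2) = 0.86267027
uc = sqrt(0.45437663^2 + 0.15921683^2 + 0.70144993^2 + 0.86267027^2) = 1.2116271
U = k * uc = 2.58 * 1.2116271
U = 3.1260

3.1260


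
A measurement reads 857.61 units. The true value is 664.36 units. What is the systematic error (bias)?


Systematic error = measured - true
= 857.61 - 664.36
= 193.2500

193.2500


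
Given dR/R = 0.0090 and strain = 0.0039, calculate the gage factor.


GF = (dR/R) / epsilon
= 0.0090 / 0.0039
= 2.3077

2.3077


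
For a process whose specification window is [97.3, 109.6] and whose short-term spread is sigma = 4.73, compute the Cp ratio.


Cp = (USL - LSL) / (6 * sigma)
= (109.6 - 97.3) / (6 * 4.73)
= 12.3000 / 28.3800
= 0.4334

0.4334


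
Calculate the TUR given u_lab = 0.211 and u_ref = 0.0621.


TUR = u_lab / u_ref
= 0.211 / 0.0621
= 3.3977

3.3977


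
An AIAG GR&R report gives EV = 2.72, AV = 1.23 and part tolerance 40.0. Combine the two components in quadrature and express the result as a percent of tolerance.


GRR = sqrt(EV^2 + AV^2) = sqrt(2.72^2 + 1.23^2) = 2.9851801
%GRR = GRR / tol * 100 = 2.9851801 / 40.0 * 100
%GRR = 7.4630

7.4630


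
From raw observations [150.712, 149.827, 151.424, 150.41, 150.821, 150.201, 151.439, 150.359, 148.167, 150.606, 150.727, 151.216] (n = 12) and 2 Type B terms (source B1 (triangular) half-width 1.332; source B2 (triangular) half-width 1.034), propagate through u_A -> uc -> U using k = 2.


mean = (150.712 + 149.827 + 151.424 + 150.41 + 150.821 + 150.201 + 151.439 + 150.359 + 148.167 + 150.606 + 150.727 + 151.216) / 12 = 150.4924167
s = sqrt(sum((x - mean)^2)/(n-1)) = 0.87756963
u_A = s / sqrt(n) = 0.87756963 / sqrt(12) = 0.25333253
u_B1 = 1.332 / sqrt(6) = 0.54378672
u_B2 = 1.034 / sqrt(6) = 0.42212873
uc = sqrt(0.25333253^2 + 0.54378672^2 + 0.42212873^2) = 0.7335353
U = k * uc = 2 * 0.7335353
U = 1.4671

1.4671


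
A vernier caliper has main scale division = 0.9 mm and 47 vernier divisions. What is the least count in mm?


LC = MSD / n_div
= 0.9 / 47
= 0.0191

0.0191


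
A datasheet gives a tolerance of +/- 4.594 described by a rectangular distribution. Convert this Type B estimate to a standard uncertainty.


u_B = half_width / sqrt(3)
u_B = 4.594 / 1.7320508
u_B = 2.6523

2.6523


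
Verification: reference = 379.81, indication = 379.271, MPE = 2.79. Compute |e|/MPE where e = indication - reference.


e = indication - reference = 379.271 - 379.81 = -0.5390
|e| = 0.5390
ratio = |e| / MPE = 0.5390 / 2.79
ratio = 0.1932

0.1932


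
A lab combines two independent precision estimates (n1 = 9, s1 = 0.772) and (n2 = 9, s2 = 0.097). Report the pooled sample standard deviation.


s_p = sqrt(((n1-1)*s1^2 + (n2-1)*s2^2) / (n1+n2-2))
numerator = (9-1)*0.772^2 + (9-1)*0.097^2 = 4.767872 + 0.075272 = 4.843144
denominator = 9 + 9 - 2 = 16
s_p^2 = 4.843144 / 16 = 0.3026965
s_p = sqrt(0.3026965) = 0.5502

0.5502


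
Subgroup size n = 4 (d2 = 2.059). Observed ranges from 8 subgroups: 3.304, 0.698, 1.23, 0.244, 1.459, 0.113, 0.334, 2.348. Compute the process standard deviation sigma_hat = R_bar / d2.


R_bar = (3.304 + 0.698 + 1.23 + 0.244 + 1.459 + 0.113 + 0.334 + 2.348) / 8
R_bar = 9.73 / 8 = 1.21625
sigma_hat = R_bar / d2 = 1.21625 / 2.059 = 0.5907

0.5907


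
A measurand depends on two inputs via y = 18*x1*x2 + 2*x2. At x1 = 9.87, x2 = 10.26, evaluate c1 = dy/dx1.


y = 18*x1*x2 + 2*x2
dy/dx1 = 18*x2
Evaluate at x2 = 10.26: c1 = 18 * 10.26
c1 = 184.6800

184.6800


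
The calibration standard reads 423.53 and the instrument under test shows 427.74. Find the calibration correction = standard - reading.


Correction = standard - reading
= 423.53 - 427.74
= -4.2100

-4.2100


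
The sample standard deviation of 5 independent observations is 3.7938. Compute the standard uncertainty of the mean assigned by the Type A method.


u_A = s / sqrt(n)
u_A = 3.7938 / sqrt(5)
u_A = 3.7938 / 2.236068
u_A = 1.6966

1.6966


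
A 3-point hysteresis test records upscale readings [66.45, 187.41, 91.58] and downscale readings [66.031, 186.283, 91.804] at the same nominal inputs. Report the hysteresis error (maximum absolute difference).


|66.45 - 66.031| = 0.4190
|187.41 - 186.283| = 1.1270
|91.58 - 91.804| = 0.2240
hysteresis = max(diffs) = 1.1270

1.1270


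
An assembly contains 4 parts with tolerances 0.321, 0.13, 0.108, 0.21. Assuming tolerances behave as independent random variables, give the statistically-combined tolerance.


RSS = sqrt(0.321^2 + 0.13^2 + 0.108^2 + 0.21^2)
= sqrt(0.175705)
= 0.4192

0.4192


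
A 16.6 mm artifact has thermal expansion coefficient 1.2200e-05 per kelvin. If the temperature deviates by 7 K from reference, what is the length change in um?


dL = L * alpha * dT
= 16.6 * 1.2200e-05 * 7
= 0.0014176 mm
dL_um = 0.0014176 * 1000 = 1.4176 um

1.4176


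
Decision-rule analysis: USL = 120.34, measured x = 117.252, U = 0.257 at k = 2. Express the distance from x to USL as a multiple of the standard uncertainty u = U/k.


u = U / k = 0.257 / 2 = 0.1285
margin = |USL - x| = |120.34 - 117.252| = 3.088
z = margin / u = 3.088 / 0.1285
z = 24.0311

24.0311


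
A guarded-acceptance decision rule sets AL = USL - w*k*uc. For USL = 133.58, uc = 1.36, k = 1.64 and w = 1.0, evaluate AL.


U = k * uc = 1.64 * 1.36 = 2.2304
guard band g = w * U = 1.0 * 2.2304 = 2.2304
AL = USL - g = 133.58 - 2.2304
AL = 131.3496

131.3496


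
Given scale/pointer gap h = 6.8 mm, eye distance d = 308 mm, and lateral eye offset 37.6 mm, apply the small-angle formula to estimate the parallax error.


error = h * offset / d
= 6.8 * 37.6 / 308
= 0.8301

0.8301


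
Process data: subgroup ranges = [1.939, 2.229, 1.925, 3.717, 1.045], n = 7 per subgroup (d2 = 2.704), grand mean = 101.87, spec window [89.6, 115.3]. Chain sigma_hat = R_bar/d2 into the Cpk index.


R_bar = (1.939 + 2.229 + 1.925 + 3.717 + 1.045) / 5 = 2.171
sigma = R_bar / d2 = 2.171 / 2.704 = 0.80288462
Cp = (USL - LSL)/(6*sigma) = (115.3 - 89.6)/(6*0.80288462) = 5.3349
Cpu = (115.3 - 101.87)/(3*0.80288462) = 5.5757
Cpl = (101.87 - 89.6)/(3*0.80288462) = 5.0941
Cpk = min(Cpu, Cpl) = 5.0941

5.0941


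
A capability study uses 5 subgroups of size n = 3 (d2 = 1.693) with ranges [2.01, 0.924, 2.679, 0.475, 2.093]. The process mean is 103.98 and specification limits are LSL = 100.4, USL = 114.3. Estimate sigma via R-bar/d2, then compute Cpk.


R_bar = (2.01 + 0.924 + 2.679 + 0.475 + 2.093) / 5 = 1.6362
sigma = R_bar / d2 = 1.6362 / 1.693 = 0.96645009
Cp = (USL - LSL)/(6*sigma) = (114.3 - 100.4)/(6*0.96645009) = 2.3971
Cpu = (114.3 - 103.98)/(3*0.96645009) = 3.5594
Cpl = (103.98 - 100.4)/(3*0.96645009) = 1.2348
Cpk = min(Cpu, Cpl) = 1.2348

1.2348


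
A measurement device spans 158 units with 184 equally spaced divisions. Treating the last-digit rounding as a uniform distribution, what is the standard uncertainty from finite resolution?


resolution = range / divisions
resolution = 158 / 184 = 0.85869565
u_res = resolution / (2*sqrt(3))
u_res = 0.85869565 / 3.4641016
u_res = 0.2479

0.2479


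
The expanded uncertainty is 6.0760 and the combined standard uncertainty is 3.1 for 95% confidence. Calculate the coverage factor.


k = U / uc
k = 6.0760 / 3.1
k = 1.96

1.96


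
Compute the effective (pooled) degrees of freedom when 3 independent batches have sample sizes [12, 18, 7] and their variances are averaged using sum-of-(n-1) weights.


nu = sum_i (n_i - 1)
nu = ((12 - 1) + (18 - 1) + (7 - 1))
nu = 11 + 17 + 6
nu = 34

34


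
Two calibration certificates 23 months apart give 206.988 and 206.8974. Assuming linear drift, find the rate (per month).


rate = (v2 - v1) / months
= (206.8974 - 206.988) / 23
= -0.0906 / 23
= -0.0039

-0.0039


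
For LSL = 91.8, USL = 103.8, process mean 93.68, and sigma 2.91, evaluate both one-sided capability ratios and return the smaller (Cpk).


Cpu = (USL - mean) / (3*sigma) = (103.8 - 93.68) / (3*2.91) = 1.1592
Cpl = (mean - LSL) / (3*sigma) = (93.68 - 91.8) / (3*2.91) = 0.2153
Cpk = min(Cpu, Cpl) = 0.2153

0.2153


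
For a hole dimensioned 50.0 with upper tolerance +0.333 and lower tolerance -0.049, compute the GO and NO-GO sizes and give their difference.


GO = nominal - lower_tol (smallest hole = maximum material condition)
GO = 50.0 - 0.049 = 49.951
NO-GO = nominal + upper_tol (largest hole = least material condition)
NO-GO = 50.0 + 0.333 = 50.333
spread = NO-GO - GO = 50.333 - 49.951 = 0.3820

0.3820


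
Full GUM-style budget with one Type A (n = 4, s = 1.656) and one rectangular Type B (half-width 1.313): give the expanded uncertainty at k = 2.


u_A = s / sqrt(n) = 1.656 / sqrt(4) = 0.828
u_B = half_width / sqrt(3) = 1.313 / sqrt(3) = 0.7580609
uc = sqrt(u_A^2 + u_B^2) = sqrt(0.828^2 + 0.7580609^2) = 1.1226043
U = k * uc = 2 * 1.1226043
U = 2.2452

2.2452


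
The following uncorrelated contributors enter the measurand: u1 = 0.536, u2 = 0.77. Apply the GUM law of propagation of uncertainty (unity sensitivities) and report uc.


uc = sqrt(0.536^2 + 0.77^2)
uc = sqrt(0.880196)
uc = 0.9382

0.9382


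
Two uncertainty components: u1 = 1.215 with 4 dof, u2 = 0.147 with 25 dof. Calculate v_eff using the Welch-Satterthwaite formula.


uc = sqrt(u1^2 + u2^2) = sqrt(1.215^2 + 0.147^2) = 1.2238603
v_eff = uc^4 / (u1^4/v1 + u2^4/v2)
= 1.2238603^4 / (1.215^4/4 + 0.147^4/25)
= 2.2435068 / 0.54482874
v_eff = 4.1178

4.1178


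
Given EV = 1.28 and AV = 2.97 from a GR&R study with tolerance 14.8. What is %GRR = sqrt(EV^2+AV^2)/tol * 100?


GRR = sqrt(EV^2 + AV^2) = sqrt(1.28^2 + 2.97^2) = 3.2340841
%GRR = GRR / tol * 100 = 3.2340841 / 14.8 * 100
%GRR = 21.8519

21.8519


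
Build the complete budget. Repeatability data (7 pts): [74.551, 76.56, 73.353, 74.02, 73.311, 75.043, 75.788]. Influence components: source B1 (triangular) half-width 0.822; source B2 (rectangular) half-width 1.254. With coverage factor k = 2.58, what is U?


mean = (74.551 + 76.56 + 73.353 + 74.02 + 73.311 + 75.043 + 75.788) / 7 = 74.66085714
s = sqrt(sum((x - mean)^2)/(n-1)) = 1.2232878
u_A = s / sqrt(n) = 1.2232878 / sqrt(7) = 0.46235933
u_B1 = 0.822 / sqrt(6) = 0.33558009
u_B2 = 1.254 / sqrt(3) = 0.72399724
uc = sqrt(0.46235933^2 + 0.33558009^2 + 0.72399724^2) = 0.92225926
U = k * uc = 2.58 * 0.92225926
U = 2.3794

2.3794


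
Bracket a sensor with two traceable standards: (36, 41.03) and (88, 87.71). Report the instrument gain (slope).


slope = (y2 - y1) / (x2 - x1)
= (87.71 - 41.03) / (88 - 36)
= 46.6800 / 52
= 0.8977

0.8977


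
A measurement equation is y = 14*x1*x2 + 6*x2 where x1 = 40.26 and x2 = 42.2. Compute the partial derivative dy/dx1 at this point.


y = 14*x1*x2 + 6*x2
dy/dx1 = 14*x2
Evaluate at x2 = 42.2: c1 = 14 * 42.2
c1 = 590.8000

590.8000


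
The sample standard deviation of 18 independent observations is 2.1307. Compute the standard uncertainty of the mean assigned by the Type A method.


u_A = s / sqrt(n)
u_A = 2.1307 / sqrt(18)
u_A = 2.1307 / 4.2426407
u_A = 0.5022

0.5022


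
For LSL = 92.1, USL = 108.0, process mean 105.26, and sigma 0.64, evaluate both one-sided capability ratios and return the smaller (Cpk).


Cpu = (USL - mean) / (3*sigma) = (108.0 - 105.26) / (3*0.64) = 1.4271
Cpl = (mean - LSL) / (3*sigma) = (105.26 - 92.1) / (3*0.64) = 6.8542
Cpk = min(Cpu, Cpl) = 1.4271

1.4271


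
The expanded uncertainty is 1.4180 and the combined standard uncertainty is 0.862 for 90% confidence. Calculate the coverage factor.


k = U / uc
k = 1.4180 / 0.862
k = 1.645

1.645


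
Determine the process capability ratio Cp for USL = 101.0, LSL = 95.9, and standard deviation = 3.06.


Cp = (USL - LSL) / (6 * sigma)
= (101.0 - 95.9) / (6 * 3.06)
= 5.1000 / 18.3600
= 0.2778

0.2778


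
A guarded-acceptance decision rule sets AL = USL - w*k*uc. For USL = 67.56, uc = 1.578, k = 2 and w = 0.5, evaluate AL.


U = k * uc = 2 * 1.578 = 3.156
guard band g = w * U = 0.5 * 3.156 = 1.578
AL = USL - g = 67.56 - 1.578
AL = 65.9820

65.9820


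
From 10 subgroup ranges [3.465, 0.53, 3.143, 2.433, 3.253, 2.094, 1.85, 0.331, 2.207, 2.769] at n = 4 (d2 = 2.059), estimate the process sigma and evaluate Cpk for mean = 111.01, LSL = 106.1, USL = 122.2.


R_bar = (3.465 + 0.53 + 3.143 + 2.433 + 3.253 + 2.094 + 1.85 + 0.331 + 2.207 + 2.769) / 10 = 2.2075
sigma = R_bar / d2 = 2.2075 / 2.059 = 1.0721224
Cp = (USL - LSL)/(6*sigma) = (122.2 - 106.1)/(6*1.0721224) = 2.5028
Cpu = (122.2 - 111.01)/(3*1.0721224) = 3.4791
Cpl = (111.01 - 106.1)/(3*1.0721224) = 1.5266
Cpk = min(Cpu, Cpl) = 1.5266

1.5266


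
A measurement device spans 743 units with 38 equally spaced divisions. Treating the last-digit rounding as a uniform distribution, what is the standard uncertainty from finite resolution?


resolution = range / divisions
resolution = 743 / 38 = 19.552632
u_res = resolution / (2*sqrt(3))
u_res = 19.552632 / 3.4641016
u_res = 5.6444

5.6444


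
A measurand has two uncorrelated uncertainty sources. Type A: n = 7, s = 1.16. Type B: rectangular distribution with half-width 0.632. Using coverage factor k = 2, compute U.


u_A = s / sqrt(n) = 1.16 / sqrt(7) = 0.43843879
u_B = half_width / sqrt(3) = 0.632 / sqrt(3) = 0.36488537
uc = sqrt(u_A^2 + u_B^2) = sqrt(0.43843879^2 + 0.36488537^2) = 0.57041205
U = k * uc = 2 * 0.57041205
U = 1.1408

1.1408


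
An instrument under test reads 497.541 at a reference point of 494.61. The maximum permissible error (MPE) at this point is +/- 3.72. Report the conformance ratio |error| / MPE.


e = indication - reference = 497.541 - 494.61 = 2.9310
|e| = 2.9310
ratio = |e| / MPE = 2.9310 / 3.72
ratio = 0.7879

0.7879


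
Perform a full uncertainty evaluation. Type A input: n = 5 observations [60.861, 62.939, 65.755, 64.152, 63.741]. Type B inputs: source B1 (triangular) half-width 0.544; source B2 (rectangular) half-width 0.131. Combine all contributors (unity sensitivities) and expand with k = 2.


mean = (60.861 + 62.939 + 65.755 + 64.152 + 63.741) / 5 = 63.4896
s = sqrt(sum((x - mean)^2)/(n-1)) = 1.7921155
u_A = s / sqrt(n) = 1.7921155 / sqrt(5) = 0.80145842
u_B1 = 0.544 / sqrt(6) = 0.22208707
u_B2 = 0.131 / sqrt(3) = 0.075632885
uc = sqrt(0.80145842^2 + 0.22208707^2 + 0.075632885^2) = 0.83509197
U = k * uc = 2 * 0.83509197
U = 1.6702

1.6702


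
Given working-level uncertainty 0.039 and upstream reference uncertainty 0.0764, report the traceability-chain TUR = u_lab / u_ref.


TUR = u_lab / u_ref
= 0.039 / 0.0764
= 0.5105

0.5105


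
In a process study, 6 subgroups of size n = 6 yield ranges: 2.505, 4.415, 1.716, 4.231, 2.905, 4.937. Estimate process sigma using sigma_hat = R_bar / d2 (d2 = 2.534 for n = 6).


R_bar = (2.505 + 4.415 + 1.716 + 4.231 + 2.905 + 4.937) / 6
R_bar = 20.709 / 6 = 3.4515
sigma_hat = R_bar / d2 = 3.4515 / 2.534 = 1.3621

1.3621


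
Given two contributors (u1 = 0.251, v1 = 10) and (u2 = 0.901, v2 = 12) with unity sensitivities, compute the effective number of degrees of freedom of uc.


uc = sqrt(u1^2 + u2^2) = sqrt(0.251^2 + 0.901^2) = 0.93530851
v_eff = uc^4 / (u1^4/v1 + u2^4/v2)
= 0.93530851^4 / (0.251^4/10 + 0.901^4/12)
= 0.76527855 / 0.055315318
v_eff = 13.8348

13.8348


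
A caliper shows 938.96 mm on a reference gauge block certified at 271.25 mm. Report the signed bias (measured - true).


Systematic error = measured - true
= 938.96 - 271.25
= 667.7100

667.7100


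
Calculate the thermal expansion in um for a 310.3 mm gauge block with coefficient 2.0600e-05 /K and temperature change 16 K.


dL = L * alpha * dT
= 310.3 * 2.0600e-05 * 16
= 0.1022749 mm
dL_um = 0.1022749 * 1000 = 102.2749 um

102.2749


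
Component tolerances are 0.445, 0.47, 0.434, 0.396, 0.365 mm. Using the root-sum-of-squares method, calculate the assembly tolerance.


RSS = sqrt(0.445^2 + 0.47^2 + 0.434^2 + 0.396^2 + 0.365^2)
= sqrt(0.897322)
= 0.9473

0.9473


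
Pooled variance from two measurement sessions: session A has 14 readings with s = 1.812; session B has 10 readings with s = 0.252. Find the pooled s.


s_p = sqrt(((n1-1)*s1^2 + (n2-1)*s2^2) / (n1+n2-2))
numerator = (14-1)*1.812^2 + (10-1)*0.252^2 = 42.683472 + 0.571536 = 43.255008
denominator = 14 + 10 - 2 = 22
s_p^2 = 43.255008 / 22 = 1.9661367
s_p = sqrt(1.9661367) = 1.4022

1.4022


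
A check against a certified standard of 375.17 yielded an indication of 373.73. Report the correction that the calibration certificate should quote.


Correction = standard - reading
= 375.17 - 373.73
= 1.4400

1.4400


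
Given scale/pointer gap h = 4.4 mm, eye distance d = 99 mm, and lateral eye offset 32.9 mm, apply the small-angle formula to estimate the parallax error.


error = h * offset / d
= 4.4 * 32.9 / 99
= 1.4622

1.4622


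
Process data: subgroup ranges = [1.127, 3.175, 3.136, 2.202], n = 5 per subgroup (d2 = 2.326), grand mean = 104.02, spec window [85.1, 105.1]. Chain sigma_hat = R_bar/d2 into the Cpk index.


R_bar = (1.127 + 3.175 + 3.136 + 2.202) / 4 = 2.41
sigma = R_bar / d2 = 2.41 / 2.326 = 1.0361135
Cp = (USL - LSL)/(6*sigma) = (105.1 - 85.1)/(6*1.0361135) = 3.2172
Cpu = (105.1 - 104.02)/(3*1.0361135) = 0.3475
Cpl = (104.02 - 85.1)/(3*1.0361135) = 6.0868
Cpk = min(Cpu, Cpl) = 0.3475

0.3475


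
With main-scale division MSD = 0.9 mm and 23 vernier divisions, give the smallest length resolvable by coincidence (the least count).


LC = MSD / n_div
= 0.9 / 23
= 0.0391

0.0391


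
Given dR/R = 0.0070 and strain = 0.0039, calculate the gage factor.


GF = (dR/R) / epsilon
= 0.0070 / 0.0039
= 1.7949

1.7949


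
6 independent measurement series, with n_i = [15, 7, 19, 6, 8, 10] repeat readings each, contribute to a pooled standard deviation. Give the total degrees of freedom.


nu = sum_i (n_i - 1)
nu = ((15 - 1) + (7 - 1) + (19 - 1) + (6 - 1) + (8 - 1) + (10 - 1))
nu = 14 + 6 + 18 + 5 + 7 + 9
nu = 59

59


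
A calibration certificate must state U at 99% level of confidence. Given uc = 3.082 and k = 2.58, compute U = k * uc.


U = k * uc
U = 2.58 * 3.082
U = 7.9516

7.9516


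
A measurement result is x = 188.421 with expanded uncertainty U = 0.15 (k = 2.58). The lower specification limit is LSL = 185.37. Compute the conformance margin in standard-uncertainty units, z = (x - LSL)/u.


u = U / k = 0.15 / 2.58 = 0.058139535
margin = |LSL - x| = |185.37 - 188.421| = 3.051
z = margin / u = 3.051 / 0.058139535
z = 52.4772

52.4772


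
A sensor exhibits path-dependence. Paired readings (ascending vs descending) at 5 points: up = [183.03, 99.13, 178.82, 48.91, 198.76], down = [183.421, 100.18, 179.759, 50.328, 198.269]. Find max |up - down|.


|183.03 - 183.421| = 0.3910
|99.13 - 100.18| = 1.0500
|178.82 - 179.759| = 0.9390
|48.91 - 50.328| = 1.4180
|198.76 - 198.269| = 0.4910
hysteresis = max(diffs) = 1.4180

1.4180


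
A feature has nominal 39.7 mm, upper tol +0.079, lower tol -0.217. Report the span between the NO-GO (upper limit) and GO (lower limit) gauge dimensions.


GO = nominal - lower_tol (smallest hole = maximum material condition)
GO = 39.7 - 0.217 = 39.483
NO-GO = nominal + upper_tol (largest hole = least material condition)
NO-GO = 39.7 + 0.079 = 39.779
spread = NO-GO - GO = 39.779 - 39.483 = 0.2960

0.2960


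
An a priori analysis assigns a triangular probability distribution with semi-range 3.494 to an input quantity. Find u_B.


u_B = half_width / sqrt(6)
u_B = 3.494 / 2.4494897
u_B = 1.4264

1.4264


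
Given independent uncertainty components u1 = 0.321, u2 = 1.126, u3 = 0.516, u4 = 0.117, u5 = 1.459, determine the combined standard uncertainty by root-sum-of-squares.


uc = sqrt(0.321^2 + 1.126^2 + 0.516^2 + 0.117^2 + 1.459^2)
uc = sqrt(3.779543)
uc = 1.9441

1.9441


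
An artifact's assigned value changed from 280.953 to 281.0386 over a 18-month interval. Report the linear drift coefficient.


rate = (v2 - v1) / months
= (281.0386 - 280.953) / 18
= 0.0856 / 18
= 0.0048

0.0048


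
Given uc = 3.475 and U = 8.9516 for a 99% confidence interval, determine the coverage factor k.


k = U / uc
k = 8.9516 / 3.475
k = 2.576

2.576


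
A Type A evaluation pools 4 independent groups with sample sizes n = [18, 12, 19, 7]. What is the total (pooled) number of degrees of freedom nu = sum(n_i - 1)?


nu = sum_i (n_i - 1)
nu = ((18 - 1) + (12 - 1) + (19 - 1) + (7 - 1))
nu = 17 + 11 + 18 + 6
nu = 52

52


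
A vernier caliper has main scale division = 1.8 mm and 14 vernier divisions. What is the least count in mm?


LC = MSD / n_div
= 1.8 / 14
= 0.1286

0.1286


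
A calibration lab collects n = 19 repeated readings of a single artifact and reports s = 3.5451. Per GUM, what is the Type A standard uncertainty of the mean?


u_A = s / sqrt(n)
u_A = 3.5451 / sqrt(19)
u_A = 3.5451 / 4.3588989
u_A = 0.8133

0.8133


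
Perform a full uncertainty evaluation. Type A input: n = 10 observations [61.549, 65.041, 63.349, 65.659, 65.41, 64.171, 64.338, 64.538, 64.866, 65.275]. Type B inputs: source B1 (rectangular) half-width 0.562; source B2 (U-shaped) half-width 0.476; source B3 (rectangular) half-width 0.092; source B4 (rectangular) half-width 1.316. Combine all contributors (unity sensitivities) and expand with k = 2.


mean = (61.549 + 65.041 + 63.349 + 65.659 + 65.41 + 64.171 + 64.338 + 64.538 + 64.866 + 65.275) / 10 = 64.4196
s = sqrt(sum((x - mean)^2)/(n-1)) = 1.215782
u_A = s / sqrt(n) = 1.215782 / sqrt(10) = 0.38446403
u_B1 = 0.562 / sqrt(3) = 0.32447085
u_B2 = 0.476 / sqrt(2) = 0.33658283
u_B3 = 0.092 / sqrt(3) = 0.053116225
u_B4 = 1.316 / sqrt(3) = 0.75979295
uc = sqrt(0.38446403^2 + 0.32447085^2 + 0.33658283^2 + 0.053116225^2 + 0.75979295^2) = 0.97287645
U = k * uc = 2 * 0.97287645
U = 1.9458

1.9458


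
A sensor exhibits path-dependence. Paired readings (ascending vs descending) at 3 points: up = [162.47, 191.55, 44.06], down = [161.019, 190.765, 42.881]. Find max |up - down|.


|162.47 - 161.019| = 1.4510
|191.55 - 190.765| = 0.7850
|44.06 - 42.881| = 1.1790
hysteresis = max(diffs) = 1.4510

1.4510


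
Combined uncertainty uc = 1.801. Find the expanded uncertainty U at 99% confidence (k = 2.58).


U = k * uc
U = 2.58 * 1.801
U = 4.6466

4.6466


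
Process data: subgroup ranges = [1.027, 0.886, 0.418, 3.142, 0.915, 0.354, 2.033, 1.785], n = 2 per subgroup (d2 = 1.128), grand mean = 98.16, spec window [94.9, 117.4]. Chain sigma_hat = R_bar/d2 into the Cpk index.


R_bar = (1.027 + 0.886 + 0.418 + 3.142 + 0.915 + 0.354 + 2.033 + 1.785) / 8 = 1.32
sigma = R_bar / d2 = 1.32 / 1.128 = 1.1702128
Cp = (USL - LSL)/(6*sigma) = (117.4 - 94.9)/(6*1.1702128) = 3.2045
Cpu = (117.4 - 98.16)/(3*1.1702128) = 5.4805
Cpl = (98.16 - 94.9)/(3*1.1702128) = 0.9286
Cpk = min(Cpu, Cpl) = 0.9286

0.9286


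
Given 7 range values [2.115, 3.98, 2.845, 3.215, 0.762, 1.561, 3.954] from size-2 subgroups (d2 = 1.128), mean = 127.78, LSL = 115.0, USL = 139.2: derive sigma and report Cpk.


R_bar = (2.115 + 3.98 + 2.845 + 3.215 + 0.762 + 1.561 + 3.954) / 7 = 2.6331429
sigma = R_bar / d2 = 2.6331429 / 1.128 = 2.3343465
Cp = (USL - LSL)/(6*sigma) = (139.2 - 115.0)/(6*2.3343465) = 1.7278
Cpu = (139.2 - 127.78)/(3*2.3343465) = 1.6307
Cpl = (127.78 - 115.0)/(3*2.3343465) = 1.8249
Cpk = min(Cpu, Cpl) = 1.6307

1.6307


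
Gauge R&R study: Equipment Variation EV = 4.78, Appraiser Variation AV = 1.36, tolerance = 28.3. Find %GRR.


GRR = sqrt(EV^2 + AV^2) = sqrt(4.78^2 + 1.36^2) = 4.9697082
%GRR = GRR / tol * 100 = 4.9697082 / 28.3 * 100
%GRR = 17.5608

17.5608


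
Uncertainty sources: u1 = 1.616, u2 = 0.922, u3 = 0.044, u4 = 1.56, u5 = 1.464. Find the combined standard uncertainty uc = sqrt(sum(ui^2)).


uc = sqrt(1.616^2 + 0.922^2 + 0.044^2 + 1.56^2 + 1.464^2)
uc = sqrt(8.040372)
uc = 2.8356

2.8356


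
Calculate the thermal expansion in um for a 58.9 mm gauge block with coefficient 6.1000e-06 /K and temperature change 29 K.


dL = L * alpha * dT
= 58.9 * 6.1000e-06 * 29
= 0.0104194 mm
dL_um = 0.0104194 * 1000 = 10.4194 um

10.4194


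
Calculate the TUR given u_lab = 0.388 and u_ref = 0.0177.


TUR = u_lab / u_ref
= 0.388 / 0.0177
= 21.9209

21.9209


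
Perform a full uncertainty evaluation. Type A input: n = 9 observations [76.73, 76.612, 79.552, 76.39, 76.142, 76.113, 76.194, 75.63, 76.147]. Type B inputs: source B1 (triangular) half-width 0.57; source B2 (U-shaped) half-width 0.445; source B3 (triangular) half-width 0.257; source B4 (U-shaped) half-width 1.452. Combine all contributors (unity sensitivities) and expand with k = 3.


mean = (76.73 + 76.612 + 79.552 + 76.39 + 76.142 + 76.113 + 76.194 + 75.63 + 76.147) / 9 = 76.61222222
s = sqrt(sum((x - mean)^2)/(n-1)) = 1.1473873
u_A = s / sqrt(n) = 1.1473873 / sqrt(9) = 0.38246243
u_B1 = 0.57 / sqrt(6) = 0.23270153
u_B2 = 0.445 / sqrt(2) = 0.31466252
u_B3 = 0.257 / sqrt(6) = 0.10491981
u_B4 = 1.452 / sqrt(2) = 1.026719
uc = sqrt(0.38246243^2 + 0.23270153^2 + 0.31466252^2 + 0.10491981^2 + 1.026719^2) = 1.168161
U = k * uc = 3 * 1.168161
U = 3.5045

3.5045


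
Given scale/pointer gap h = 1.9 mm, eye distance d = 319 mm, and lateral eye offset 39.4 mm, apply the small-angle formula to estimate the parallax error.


error = h * offset / d
= 1.9 * 39.4 / 319
= 0.2347

0.2347


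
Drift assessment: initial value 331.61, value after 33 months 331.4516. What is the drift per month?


rate = (v2 - v1) / months
= (331.4516 - 331.61) / 33
= -0.1584 / 33
= -0.0048

-0.0048


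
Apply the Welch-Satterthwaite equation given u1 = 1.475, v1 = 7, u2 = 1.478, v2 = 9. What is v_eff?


uc = sqrt(u1^2 + u2^2) = sqrt(1.475^2 + 1.478^2) = 2.0880874
v_eff = uc^4 / (u1^4/v1 + u2^4/v2)
= 2.0880874^4 / (1.475^4/7 + 1.478^4/9)
= 19.01055 / 1.2064109
v_eff = 15.7579

15.7579


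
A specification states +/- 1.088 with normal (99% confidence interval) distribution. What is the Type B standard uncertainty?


u_B = half_width / 2.576
u_B = 1.088 / 2.576
u_B = 0.4224

0.4224


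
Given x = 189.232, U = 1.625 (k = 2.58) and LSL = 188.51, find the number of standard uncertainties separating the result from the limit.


u = U / k = 1.625 / 2.58 = 0.62984496
margin = |LSL - x| = |188.51 - 189.232| = 0.722
z = margin / u = 0.722 / 0.62984496
z = 1.1463

1.1463


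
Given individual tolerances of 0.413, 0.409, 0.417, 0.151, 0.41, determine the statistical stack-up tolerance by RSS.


RSS = sqrt(0.413^2 + 0.409^2 + 0.417^2 + 0.151^2 + 0.41^2)
= sqrt(0.70264)
= 0.8382

0.8382


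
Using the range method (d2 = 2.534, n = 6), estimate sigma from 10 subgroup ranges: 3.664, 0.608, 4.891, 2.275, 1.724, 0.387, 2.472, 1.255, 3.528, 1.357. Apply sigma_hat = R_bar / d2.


R_bar = (3.664 + 0.608 + 4.891 + 2.275 + 1.724 + 0.387 + 2.472 + 1.255 + 3.528 + 1.357) / 10
R_bar = 22.161 / 10 = 2.2161
sigma_hat = R_bar / d2 = 2.2161 / 2.534 = 0.8745

0.8745


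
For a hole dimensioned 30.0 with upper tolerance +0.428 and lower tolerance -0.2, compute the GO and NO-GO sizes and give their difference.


GO = nominal - lower_tol (smallest hole = maximum material condition)
GO = 30.0 - 0.2 = 29.8
NO-GO = nominal + upper_tol (largest hole = least material condition)
NO-GO = 30.0 + 0.428 = 30.428
spread = NO-GO - GO = 30.428 - 29.8 = 0.6280

0.6280


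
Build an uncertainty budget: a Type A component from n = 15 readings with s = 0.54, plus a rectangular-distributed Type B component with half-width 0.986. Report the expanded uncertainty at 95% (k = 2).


u_A = s / sqrt(n) = 0.54 / sqrt(15) = 0.1394274
u_B = half_width / sqrt(3) = 0.986 / sqrt(3) = 0.56926737
uc = sqrt(u_A^2 + u_B^2) = sqrt(0.1394274^2 + 0.56926737^2) = 0.58609328
U = k * uc = 2 * 0.58609328
U = 1.1722

1.1722


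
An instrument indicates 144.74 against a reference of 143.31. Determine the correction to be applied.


Correction = standard - reading
= 143.31 - 144.74
= -1.4300

-1.4300


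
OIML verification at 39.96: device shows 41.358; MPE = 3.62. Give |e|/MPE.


e = indication - reference = 41.358 - 39.96 = 1.3980
|e| = 1.3980
ratio = |e| / MPE = 1.3980 / 3.62
ratio = 0.3862

0.3862


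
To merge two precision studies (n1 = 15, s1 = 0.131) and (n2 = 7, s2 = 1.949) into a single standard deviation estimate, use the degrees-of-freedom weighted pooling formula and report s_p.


s_p = sqrt(((n1-1)*s1^2 + (n2-1)*s2^2) / (n1+n2-2))
numerator = (15-1)*0.131^2 + (7-1)*1.949^2 = 0.240254 + 22.791606 = 23.03186
denominator = 15 + 7 - 2 = 20
s_p^2 = 23.03186 / 20 = 1.151593
s_p = sqrt(1.151593) = 1.0731

1.0731


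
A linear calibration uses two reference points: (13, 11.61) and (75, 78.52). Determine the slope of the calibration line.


slope = (y2 - y1) / (x2 - x1)
= (78.52 - 11.61) / (75 - 13)
= 66.9100 / 62
= 1.0792

1.0792


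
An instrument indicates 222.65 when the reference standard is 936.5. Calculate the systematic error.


Systematic error = measured - true
= 222.65 - 936.5
= -713.8500

-713.8500


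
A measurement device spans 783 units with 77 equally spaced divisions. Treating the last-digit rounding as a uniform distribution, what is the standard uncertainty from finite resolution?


resolution = range / divisions
resolution = 783 / 77 = 10.168831
u_res = resolution / (2*sqrt(3))
u_res = 10.168831 / 3.4641016
u_res = 2.9355

2.9355
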